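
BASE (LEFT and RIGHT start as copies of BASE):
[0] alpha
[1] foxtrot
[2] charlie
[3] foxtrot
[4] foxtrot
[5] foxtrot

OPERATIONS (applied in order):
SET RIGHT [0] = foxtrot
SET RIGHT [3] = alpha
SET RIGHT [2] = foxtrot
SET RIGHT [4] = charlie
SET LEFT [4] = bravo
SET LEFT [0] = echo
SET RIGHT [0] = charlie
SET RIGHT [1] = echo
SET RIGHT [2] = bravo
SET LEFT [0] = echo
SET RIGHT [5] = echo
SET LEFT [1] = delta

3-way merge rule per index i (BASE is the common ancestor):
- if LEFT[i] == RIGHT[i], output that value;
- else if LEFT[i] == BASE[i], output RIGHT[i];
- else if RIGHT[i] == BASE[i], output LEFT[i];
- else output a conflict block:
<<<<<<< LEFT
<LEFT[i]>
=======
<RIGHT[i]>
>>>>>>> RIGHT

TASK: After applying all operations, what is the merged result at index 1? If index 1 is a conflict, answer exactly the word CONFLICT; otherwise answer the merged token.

Answer: CONFLICT

Derivation:
Final LEFT:  [echo, delta, charlie, foxtrot, bravo, foxtrot]
Final RIGHT: [charlie, echo, bravo, alpha, charlie, echo]
i=0: BASE=alpha L=echo R=charlie all differ -> CONFLICT
i=1: BASE=foxtrot L=delta R=echo all differ -> CONFLICT
i=2: L=charlie=BASE, R=bravo -> take RIGHT -> bravo
i=3: L=foxtrot=BASE, R=alpha -> take RIGHT -> alpha
i=4: BASE=foxtrot L=bravo R=charlie all differ -> CONFLICT
i=5: L=foxtrot=BASE, R=echo -> take RIGHT -> echo
Index 1 -> CONFLICT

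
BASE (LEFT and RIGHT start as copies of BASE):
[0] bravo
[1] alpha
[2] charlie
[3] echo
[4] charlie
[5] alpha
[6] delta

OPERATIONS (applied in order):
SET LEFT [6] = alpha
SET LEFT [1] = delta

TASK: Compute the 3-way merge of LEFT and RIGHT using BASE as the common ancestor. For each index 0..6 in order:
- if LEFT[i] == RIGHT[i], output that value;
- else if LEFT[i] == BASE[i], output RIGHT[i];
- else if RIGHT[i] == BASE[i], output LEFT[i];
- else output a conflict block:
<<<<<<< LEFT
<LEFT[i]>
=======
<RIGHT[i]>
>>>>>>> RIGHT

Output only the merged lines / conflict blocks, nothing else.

Answer: bravo
delta
charlie
echo
charlie
alpha
alpha

Derivation:
Final LEFT:  [bravo, delta, charlie, echo, charlie, alpha, alpha]
Final RIGHT: [bravo, alpha, charlie, echo, charlie, alpha, delta]
i=0: L=bravo R=bravo -> agree -> bravo
i=1: L=delta, R=alpha=BASE -> take LEFT -> delta
i=2: L=charlie R=charlie -> agree -> charlie
i=3: L=echo R=echo -> agree -> echo
i=4: L=charlie R=charlie -> agree -> charlie
i=5: L=alpha R=alpha -> agree -> alpha
i=6: L=alpha, R=delta=BASE -> take LEFT -> alpha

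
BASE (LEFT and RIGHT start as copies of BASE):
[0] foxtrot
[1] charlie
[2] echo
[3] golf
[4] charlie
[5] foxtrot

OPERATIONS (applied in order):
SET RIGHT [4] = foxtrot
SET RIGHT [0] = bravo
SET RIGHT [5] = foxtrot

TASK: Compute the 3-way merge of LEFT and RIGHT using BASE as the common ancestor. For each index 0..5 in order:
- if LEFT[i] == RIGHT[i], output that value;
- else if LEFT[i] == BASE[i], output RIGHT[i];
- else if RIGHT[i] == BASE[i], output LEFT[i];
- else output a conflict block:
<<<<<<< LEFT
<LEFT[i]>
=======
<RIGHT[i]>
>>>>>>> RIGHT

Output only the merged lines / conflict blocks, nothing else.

Answer: bravo
charlie
echo
golf
foxtrot
foxtrot

Derivation:
Final LEFT:  [foxtrot, charlie, echo, golf, charlie, foxtrot]
Final RIGHT: [bravo, charlie, echo, golf, foxtrot, foxtrot]
i=0: L=foxtrot=BASE, R=bravo -> take RIGHT -> bravo
i=1: L=charlie R=charlie -> agree -> charlie
i=2: L=echo R=echo -> agree -> echo
i=3: L=golf R=golf -> agree -> golf
i=4: L=charlie=BASE, R=foxtrot -> take RIGHT -> foxtrot
i=5: L=foxtrot R=foxtrot -> agree -> foxtrot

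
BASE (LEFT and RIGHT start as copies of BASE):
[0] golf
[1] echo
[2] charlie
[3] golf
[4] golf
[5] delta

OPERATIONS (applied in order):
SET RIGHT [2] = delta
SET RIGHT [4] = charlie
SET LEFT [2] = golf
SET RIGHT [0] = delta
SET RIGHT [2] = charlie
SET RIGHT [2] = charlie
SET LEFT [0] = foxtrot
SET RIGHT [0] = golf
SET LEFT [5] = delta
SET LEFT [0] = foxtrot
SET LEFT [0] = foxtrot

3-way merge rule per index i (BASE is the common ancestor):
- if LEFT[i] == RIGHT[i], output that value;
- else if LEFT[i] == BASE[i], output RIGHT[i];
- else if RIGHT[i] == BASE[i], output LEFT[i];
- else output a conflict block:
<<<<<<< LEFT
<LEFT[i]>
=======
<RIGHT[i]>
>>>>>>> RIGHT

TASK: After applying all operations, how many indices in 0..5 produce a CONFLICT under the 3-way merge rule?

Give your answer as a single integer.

Final LEFT:  [foxtrot, echo, golf, golf, golf, delta]
Final RIGHT: [golf, echo, charlie, golf, charlie, delta]
i=0: L=foxtrot, R=golf=BASE -> take LEFT -> foxtrot
i=1: L=echo R=echo -> agree -> echo
i=2: L=golf, R=charlie=BASE -> take LEFT -> golf
i=3: L=golf R=golf -> agree -> golf
i=4: L=golf=BASE, R=charlie -> take RIGHT -> charlie
i=5: L=delta R=delta -> agree -> delta
Conflict count: 0

Answer: 0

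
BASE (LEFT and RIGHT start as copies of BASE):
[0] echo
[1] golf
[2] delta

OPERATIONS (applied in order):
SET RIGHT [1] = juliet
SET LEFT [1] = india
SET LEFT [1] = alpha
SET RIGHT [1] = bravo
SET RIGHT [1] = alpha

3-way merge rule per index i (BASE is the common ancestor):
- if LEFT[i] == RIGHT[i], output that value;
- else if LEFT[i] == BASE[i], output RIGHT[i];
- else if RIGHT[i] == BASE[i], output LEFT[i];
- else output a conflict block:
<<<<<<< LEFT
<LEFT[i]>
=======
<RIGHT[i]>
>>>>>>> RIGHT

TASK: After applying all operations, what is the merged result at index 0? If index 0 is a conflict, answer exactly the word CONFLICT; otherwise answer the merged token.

Final LEFT:  [echo, alpha, delta]
Final RIGHT: [echo, alpha, delta]
i=0: L=echo R=echo -> agree -> echo
i=1: L=alpha R=alpha -> agree -> alpha
i=2: L=delta R=delta -> agree -> delta
Index 0 -> echo

Answer: echo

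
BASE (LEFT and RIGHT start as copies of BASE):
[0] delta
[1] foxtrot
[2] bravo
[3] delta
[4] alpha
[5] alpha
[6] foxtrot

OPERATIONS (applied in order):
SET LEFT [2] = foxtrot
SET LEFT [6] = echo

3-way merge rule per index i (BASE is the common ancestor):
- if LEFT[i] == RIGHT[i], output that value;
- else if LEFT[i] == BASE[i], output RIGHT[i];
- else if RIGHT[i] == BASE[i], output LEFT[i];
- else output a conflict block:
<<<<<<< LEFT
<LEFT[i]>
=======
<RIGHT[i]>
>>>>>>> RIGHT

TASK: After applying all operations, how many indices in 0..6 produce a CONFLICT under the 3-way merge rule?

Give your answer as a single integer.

Answer: 0

Derivation:
Final LEFT:  [delta, foxtrot, foxtrot, delta, alpha, alpha, echo]
Final RIGHT: [delta, foxtrot, bravo, delta, alpha, alpha, foxtrot]
i=0: L=delta R=delta -> agree -> delta
i=1: L=foxtrot R=foxtrot -> agree -> foxtrot
i=2: L=foxtrot, R=bravo=BASE -> take LEFT -> foxtrot
i=3: L=delta R=delta -> agree -> delta
i=4: L=alpha R=alpha -> agree -> alpha
i=5: L=alpha R=alpha -> agree -> alpha
i=6: L=echo, R=foxtrot=BASE -> take LEFT -> echo
Conflict count: 0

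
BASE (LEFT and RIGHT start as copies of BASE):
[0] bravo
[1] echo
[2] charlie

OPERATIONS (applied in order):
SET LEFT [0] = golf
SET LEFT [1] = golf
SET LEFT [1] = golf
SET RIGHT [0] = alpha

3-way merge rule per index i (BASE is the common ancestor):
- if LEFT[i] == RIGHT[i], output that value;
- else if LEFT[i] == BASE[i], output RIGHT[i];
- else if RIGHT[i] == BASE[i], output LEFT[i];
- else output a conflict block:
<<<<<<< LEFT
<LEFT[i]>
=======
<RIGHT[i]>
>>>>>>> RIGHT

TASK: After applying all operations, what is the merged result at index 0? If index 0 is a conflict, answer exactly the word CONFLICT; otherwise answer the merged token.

Final LEFT:  [golf, golf, charlie]
Final RIGHT: [alpha, echo, charlie]
i=0: BASE=bravo L=golf R=alpha all differ -> CONFLICT
i=1: L=golf, R=echo=BASE -> take LEFT -> golf
i=2: L=charlie R=charlie -> agree -> charlie
Index 0 -> CONFLICT

Answer: CONFLICT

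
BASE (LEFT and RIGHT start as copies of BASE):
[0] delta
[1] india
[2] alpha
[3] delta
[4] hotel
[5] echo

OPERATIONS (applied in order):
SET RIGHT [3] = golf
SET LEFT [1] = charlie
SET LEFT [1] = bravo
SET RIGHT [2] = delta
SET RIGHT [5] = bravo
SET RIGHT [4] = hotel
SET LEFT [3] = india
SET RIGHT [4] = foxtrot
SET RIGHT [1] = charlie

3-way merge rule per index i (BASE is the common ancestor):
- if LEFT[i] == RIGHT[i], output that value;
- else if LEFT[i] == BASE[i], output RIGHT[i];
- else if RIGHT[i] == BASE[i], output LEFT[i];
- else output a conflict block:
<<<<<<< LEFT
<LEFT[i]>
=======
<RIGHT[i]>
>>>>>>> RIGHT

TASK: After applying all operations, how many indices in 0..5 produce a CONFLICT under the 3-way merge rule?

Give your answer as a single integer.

Final LEFT:  [delta, bravo, alpha, india, hotel, echo]
Final RIGHT: [delta, charlie, delta, golf, foxtrot, bravo]
i=0: L=delta R=delta -> agree -> delta
i=1: BASE=india L=bravo R=charlie all differ -> CONFLICT
i=2: L=alpha=BASE, R=delta -> take RIGHT -> delta
i=3: BASE=delta L=india R=golf all differ -> CONFLICT
i=4: L=hotel=BASE, R=foxtrot -> take RIGHT -> foxtrot
i=5: L=echo=BASE, R=bravo -> take RIGHT -> bravo
Conflict count: 2

Answer: 2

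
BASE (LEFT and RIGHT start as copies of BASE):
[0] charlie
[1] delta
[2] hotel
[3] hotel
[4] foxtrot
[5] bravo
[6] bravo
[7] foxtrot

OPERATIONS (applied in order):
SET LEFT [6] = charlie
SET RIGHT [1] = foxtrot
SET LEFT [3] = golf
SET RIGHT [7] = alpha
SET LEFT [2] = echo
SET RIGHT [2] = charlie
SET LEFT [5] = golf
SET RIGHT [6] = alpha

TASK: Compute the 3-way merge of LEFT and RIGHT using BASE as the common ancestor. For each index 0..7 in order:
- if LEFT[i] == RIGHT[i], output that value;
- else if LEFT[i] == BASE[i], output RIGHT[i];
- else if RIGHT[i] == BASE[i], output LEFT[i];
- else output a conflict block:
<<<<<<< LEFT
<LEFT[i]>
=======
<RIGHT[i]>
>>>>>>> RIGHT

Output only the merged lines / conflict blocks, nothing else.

Final LEFT:  [charlie, delta, echo, golf, foxtrot, golf, charlie, foxtrot]
Final RIGHT: [charlie, foxtrot, charlie, hotel, foxtrot, bravo, alpha, alpha]
i=0: L=charlie R=charlie -> agree -> charlie
i=1: L=delta=BASE, R=foxtrot -> take RIGHT -> foxtrot
i=2: BASE=hotel L=echo R=charlie all differ -> CONFLICT
i=3: L=golf, R=hotel=BASE -> take LEFT -> golf
i=4: L=foxtrot R=foxtrot -> agree -> foxtrot
i=5: L=golf, R=bravo=BASE -> take LEFT -> golf
i=6: BASE=bravo L=charlie R=alpha all differ -> CONFLICT
i=7: L=foxtrot=BASE, R=alpha -> take RIGHT -> alpha

Answer: charlie
foxtrot
<<<<<<< LEFT
echo
=======
charlie
>>>>>>> RIGHT
golf
foxtrot
golf
<<<<<<< LEFT
charlie
=======
alpha
>>>>>>> RIGHT
alpha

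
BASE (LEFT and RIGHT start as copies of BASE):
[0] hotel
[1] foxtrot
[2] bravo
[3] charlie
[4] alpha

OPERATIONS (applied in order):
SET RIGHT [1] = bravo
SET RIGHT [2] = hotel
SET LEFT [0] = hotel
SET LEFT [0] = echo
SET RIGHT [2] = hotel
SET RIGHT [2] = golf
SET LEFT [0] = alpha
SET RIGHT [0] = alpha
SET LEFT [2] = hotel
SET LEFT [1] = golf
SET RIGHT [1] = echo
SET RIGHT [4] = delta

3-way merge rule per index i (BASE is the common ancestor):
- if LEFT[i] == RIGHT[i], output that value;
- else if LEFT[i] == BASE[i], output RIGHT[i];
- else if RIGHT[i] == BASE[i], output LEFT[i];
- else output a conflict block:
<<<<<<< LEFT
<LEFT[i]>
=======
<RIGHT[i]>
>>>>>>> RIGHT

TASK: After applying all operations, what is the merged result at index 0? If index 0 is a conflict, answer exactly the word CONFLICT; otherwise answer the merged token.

Answer: alpha

Derivation:
Final LEFT:  [alpha, golf, hotel, charlie, alpha]
Final RIGHT: [alpha, echo, golf, charlie, delta]
i=0: L=alpha R=alpha -> agree -> alpha
i=1: BASE=foxtrot L=golf R=echo all differ -> CONFLICT
i=2: BASE=bravo L=hotel R=golf all differ -> CONFLICT
i=3: L=charlie R=charlie -> agree -> charlie
i=4: L=alpha=BASE, R=delta -> take RIGHT -> delta
Index 0 -> alpha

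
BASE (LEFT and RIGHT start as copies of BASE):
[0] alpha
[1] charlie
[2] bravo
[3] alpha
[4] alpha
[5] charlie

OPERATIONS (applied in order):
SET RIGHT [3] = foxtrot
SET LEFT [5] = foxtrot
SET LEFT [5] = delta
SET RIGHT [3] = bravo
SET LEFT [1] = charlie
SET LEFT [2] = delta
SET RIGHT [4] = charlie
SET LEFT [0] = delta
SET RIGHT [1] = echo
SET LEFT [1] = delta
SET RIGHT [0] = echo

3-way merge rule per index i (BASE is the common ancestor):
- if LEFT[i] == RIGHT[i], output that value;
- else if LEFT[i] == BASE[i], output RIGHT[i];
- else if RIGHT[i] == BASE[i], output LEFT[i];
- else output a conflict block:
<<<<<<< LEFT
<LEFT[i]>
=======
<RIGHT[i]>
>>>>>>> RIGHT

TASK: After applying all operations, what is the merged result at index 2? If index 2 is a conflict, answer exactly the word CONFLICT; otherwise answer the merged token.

Answer: delta

Derivation:
Final LEFT:  [delta, delta, delta, alpha, alpha, delta]
Final RIGHT: [echo, echo, bravo, bravo, charlie, charlie]
i=0: BASE=alpha L=delta R=echo all differ -> CONFLICT
i=1: BASE=charlie L=delta R=echo all differ -> CONFLICT
i=2: L=delta, R=bravo=BASE -> take LEFT -> delta
i=3: L=alpha=BASE, R=bravo -> take RIGHT -> bravo
i=4: L=alpha=BASE, R=charlie -> take RIGHT -> charlie
i=5: L=delta, R=charlie=BASE -> take LEFT -> delta
Index 2 -> delta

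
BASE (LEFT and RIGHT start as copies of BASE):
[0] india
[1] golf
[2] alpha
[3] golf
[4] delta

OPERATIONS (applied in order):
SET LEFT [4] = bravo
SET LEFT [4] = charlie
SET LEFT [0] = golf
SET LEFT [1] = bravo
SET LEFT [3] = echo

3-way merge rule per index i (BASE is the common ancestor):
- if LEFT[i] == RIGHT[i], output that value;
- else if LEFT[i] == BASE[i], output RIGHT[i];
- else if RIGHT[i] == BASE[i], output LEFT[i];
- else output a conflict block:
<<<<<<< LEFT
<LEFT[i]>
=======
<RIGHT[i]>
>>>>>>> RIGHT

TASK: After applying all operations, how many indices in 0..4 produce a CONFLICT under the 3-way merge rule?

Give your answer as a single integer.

Final LEFT:  [golf, bravo, alpha, echo, charlie]
Final RIGHT: [india, golf, alpha, golf, delta]
i=0: L=golf, R=india=BASE -> take LEFT -> golf
i=1: L=bravo, R=golf=BASE -> take LEFT -> bravo
i=2: L=alpha R=alpha -> agree -> alpha
i=3: L=echo, R=golf=BASE -> take LEFT -> echo
i=4: L=charlie, R=delta=BASE -> take LEFT -> charlie
Conflict count: 0

Answer: 0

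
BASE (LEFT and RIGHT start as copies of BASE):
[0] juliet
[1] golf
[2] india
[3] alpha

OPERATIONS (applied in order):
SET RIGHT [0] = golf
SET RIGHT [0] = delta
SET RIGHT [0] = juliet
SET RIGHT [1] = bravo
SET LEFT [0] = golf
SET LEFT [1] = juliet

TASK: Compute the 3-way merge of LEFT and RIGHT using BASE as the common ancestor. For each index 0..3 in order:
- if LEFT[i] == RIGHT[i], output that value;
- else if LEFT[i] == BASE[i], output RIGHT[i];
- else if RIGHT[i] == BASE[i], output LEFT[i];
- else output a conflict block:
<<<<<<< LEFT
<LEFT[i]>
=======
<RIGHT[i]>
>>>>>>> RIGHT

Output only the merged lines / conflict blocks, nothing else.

Answer: golf
<<<<<<< LEFT
juliet
=======
bravo
>>>>>>> RIGHT
india
alpha

Derivation:
Final LEFT:  [golf, juliet, india, alpha]
Final RIGHT: [juliet, bravo, india, alpha]
i=0: L=golf, R=juliet=BASE -> take LEFT -> golf
i=1: BASE=golf L=juliet R=bravo all differ -> CONFLICT
i=2: L=india R=india -> agree -> india
i=3: L=alpha R=alpha -> agree -> alpha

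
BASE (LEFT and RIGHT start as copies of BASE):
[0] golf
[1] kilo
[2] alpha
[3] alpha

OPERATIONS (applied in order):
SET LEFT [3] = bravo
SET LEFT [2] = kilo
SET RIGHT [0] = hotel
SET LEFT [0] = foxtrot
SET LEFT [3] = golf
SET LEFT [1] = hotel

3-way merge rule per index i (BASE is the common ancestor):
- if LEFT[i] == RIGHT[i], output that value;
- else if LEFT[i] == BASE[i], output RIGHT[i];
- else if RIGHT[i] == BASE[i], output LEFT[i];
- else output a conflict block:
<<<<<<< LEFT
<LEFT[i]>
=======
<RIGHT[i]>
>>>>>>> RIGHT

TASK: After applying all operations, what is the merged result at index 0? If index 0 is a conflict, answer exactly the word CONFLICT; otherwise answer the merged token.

Answer: CONFLICT

Derivation:
Final LEFT:  [foxtrot, hotel, kilo, golf]
Final RIGHT: [hotel, kilo, alpha, alpha]
i=0: BASE=golf L=foxtrot R=hotel all differ -> CONFLICT
i=1: L=hotel, R=kilo=BASE -> take LEFT -> hotel
i=2: L=kilo, R=alpha=BASE -> take LEFT -> kilo
i=3: L=golf, R=alpha=BASE -> take LEFT -> golf
Index 0 -> CONFLICT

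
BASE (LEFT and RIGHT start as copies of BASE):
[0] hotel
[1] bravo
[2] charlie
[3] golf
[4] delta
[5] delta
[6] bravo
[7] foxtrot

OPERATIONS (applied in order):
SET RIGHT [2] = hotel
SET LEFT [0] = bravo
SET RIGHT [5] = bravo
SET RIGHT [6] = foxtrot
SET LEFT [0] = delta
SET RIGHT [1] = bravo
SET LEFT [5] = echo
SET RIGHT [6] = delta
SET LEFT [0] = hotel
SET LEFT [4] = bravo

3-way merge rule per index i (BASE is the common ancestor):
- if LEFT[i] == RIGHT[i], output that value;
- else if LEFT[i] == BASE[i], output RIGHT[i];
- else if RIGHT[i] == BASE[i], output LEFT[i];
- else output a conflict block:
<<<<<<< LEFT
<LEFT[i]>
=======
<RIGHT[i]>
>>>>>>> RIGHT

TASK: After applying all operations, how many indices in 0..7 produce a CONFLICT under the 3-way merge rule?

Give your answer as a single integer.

Answer: 1

Derivation:
Final LEFT:  [hotel, bravo, charlie, golf, bravo, echo, bravo, foxtrot]
Final RIGHT: [hotel, bravo, hotel, golf, delta, bravo, delta, foxtrot]
i=0: L=hotel R=hotel -> agree -> hotel
i=1: L=bravo R=bravo -> agree -> bravo
i=2: L=charlie=BASE, R=hotel -> take RIGHT -> hotel
i=3: L=golf R=golf -> agree -> golf
i=4: L=bravo, R=delta=BASE -> take LEFT -> bravo
i=5: BASE=delta L=echo R=bravo all differ -> CONFLICT
i=6: L=bravo=BASE, R=delta -> take RIGHT -> delta
i=7: L=foxtrot R=foxtrot -> agree -> foxtrot
Conflict count: 1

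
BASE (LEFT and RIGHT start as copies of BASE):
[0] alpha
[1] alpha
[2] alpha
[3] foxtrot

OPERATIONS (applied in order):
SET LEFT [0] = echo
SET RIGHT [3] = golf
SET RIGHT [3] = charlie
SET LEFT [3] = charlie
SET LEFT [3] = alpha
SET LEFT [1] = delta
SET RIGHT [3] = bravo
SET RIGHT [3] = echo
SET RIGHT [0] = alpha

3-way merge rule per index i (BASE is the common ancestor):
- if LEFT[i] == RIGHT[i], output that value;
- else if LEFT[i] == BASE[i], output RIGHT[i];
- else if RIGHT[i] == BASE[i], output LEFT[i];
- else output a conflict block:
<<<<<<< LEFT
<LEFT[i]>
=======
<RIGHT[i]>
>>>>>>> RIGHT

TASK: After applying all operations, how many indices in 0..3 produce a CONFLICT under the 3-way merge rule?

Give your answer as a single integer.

Answer: 1

Derivation:
Final LEFT:  [echo, delta, alpha, alpha]
Final RIGHT: [alpha, alpha, alpha, echo]
i=0: L=echo, R=alpha=BASE -> take LEFT -> echo
i=1: L=delta, R=alpha=BASE -> take LEFT -> delta
i=2: L=alpha R=alpha -> agree -> alpha
i=3: BASE=foxtrot L=alpha R=echo all differ -> CONFLICT
Conflict count: 1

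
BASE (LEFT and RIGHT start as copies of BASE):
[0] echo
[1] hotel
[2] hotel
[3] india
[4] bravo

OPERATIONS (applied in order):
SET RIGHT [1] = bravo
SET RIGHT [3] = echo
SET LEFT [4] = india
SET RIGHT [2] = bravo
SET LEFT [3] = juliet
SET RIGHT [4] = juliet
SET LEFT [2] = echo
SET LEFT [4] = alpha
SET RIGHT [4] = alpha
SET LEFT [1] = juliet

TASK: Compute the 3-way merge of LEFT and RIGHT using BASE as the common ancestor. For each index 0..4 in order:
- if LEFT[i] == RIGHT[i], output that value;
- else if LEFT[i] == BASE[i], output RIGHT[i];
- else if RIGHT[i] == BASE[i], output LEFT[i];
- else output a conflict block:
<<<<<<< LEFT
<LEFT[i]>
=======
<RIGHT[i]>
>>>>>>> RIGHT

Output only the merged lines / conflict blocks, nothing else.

Final LEFT:  [echo, juliet, echo, juliet, alpha]
Final RIGHT: [echo, bravo, bravo, echo, alpha]
i=0: L=echo R=echo -> agree -> echo
i=1: BASE=hotel L=juliet R=bravo all differ -> CONFLICT
i=2: BASE=hotel L=echo R=bravo all differ -> CONFLICT
i=3: BASE=india L=juliet R=echo all differ -> CONFLICT
i=4: L=alpha R=alpha -> agree -> alpha

Answer: echo
<<<<<<< LEFT
juliet
=======
bravo
>>>>>>> RIGHT
<<<<<<< LEFT
echo
=======
bravo
>>>>>>> RIGHT
<<<<<<< LEFT
juliet
=======
echo
>>>>>>> RIGHT
alpha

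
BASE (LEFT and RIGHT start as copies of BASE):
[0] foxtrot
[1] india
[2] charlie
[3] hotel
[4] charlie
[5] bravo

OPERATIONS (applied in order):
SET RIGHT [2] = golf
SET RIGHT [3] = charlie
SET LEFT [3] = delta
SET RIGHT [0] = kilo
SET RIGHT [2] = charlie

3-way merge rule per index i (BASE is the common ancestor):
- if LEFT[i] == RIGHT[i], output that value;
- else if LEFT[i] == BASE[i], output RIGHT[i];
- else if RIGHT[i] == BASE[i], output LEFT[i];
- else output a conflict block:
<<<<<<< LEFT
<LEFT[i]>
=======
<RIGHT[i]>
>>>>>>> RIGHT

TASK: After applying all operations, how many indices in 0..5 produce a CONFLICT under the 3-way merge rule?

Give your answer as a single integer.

Answer: 1

Derivation:
Final LEFT:  [foxtrot, india, charlie, delta, charlie, bravo]
Final RIGHT: [kilo, india, charlie, charlie, charlie, bravo]
i=0: L=foxtrot=BASE, R=kilo -> take RIGHT -> kilo
i=1: L=india R=india -> agree -> india
i=2: L=charlie R=charlie -> agree -> charlie
i=3: BASE=hotel L=delta R=charlie all differ -> CONFLICT
i=4: L=charlie R=charlie -> agree -> charlie
i=5: L=bravo R=bravo -> agree -> bravo
Conflict count: 1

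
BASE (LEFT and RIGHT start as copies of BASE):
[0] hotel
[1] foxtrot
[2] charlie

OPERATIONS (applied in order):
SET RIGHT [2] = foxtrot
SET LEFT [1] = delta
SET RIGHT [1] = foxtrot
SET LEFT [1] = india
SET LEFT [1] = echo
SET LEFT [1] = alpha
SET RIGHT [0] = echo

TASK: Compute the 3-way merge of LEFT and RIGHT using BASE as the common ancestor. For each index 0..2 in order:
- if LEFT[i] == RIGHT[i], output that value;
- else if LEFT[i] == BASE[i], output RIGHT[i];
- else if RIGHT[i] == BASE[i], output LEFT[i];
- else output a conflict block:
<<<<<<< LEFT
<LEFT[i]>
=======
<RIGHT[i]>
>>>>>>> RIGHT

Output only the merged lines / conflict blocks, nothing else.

Final LEFT:  [hotel, alpha, charlie]
Final RIGHT: [echo, foxtrot, foxtrot]
i=0: L=hotel=BASE, R=echo -> take RIGHT -> echo
i=1: L=alpha, R=foxtrot=BASE -> take LEFT -> alpha
i=2: L=charlie=BASE, R=foxtrot -> take RIGHT -> foxtrot

Answer: echo
alpha
foxtrot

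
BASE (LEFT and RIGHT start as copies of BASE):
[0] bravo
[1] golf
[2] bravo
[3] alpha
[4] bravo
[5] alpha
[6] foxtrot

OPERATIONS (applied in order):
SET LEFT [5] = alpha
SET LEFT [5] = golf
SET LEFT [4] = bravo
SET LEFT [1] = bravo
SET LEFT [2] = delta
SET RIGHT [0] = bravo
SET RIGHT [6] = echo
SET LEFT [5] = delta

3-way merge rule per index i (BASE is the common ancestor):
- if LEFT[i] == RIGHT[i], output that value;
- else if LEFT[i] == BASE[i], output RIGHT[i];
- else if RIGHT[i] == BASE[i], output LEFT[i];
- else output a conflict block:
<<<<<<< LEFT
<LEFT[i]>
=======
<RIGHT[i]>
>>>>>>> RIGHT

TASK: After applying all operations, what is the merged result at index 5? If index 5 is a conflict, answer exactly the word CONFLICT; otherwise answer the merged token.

Final LEFT:  [bravo, bravo, delta, alpha, bravo, delta, foxtrot]
Final RIGHT: [bravo, golf, bravo, alpha, bravo, alpha, echo]
i=0: L=bravo R=bravo -> agree -> bravo
i=1: L=bravo, R=golf=BASE -> take LEFT -> bravo
i=2: L=delta, R=bravo=BASE -> take LEFT -> delta
i=3: L=alpha R=alpha -> agree -> alpha
i=4: L=bravo R=bravo -> agree -> bravo
i=5: L=delta, R=alpha=BASE -> take LEFT -> delta
i=6: L=foxtrot=BASE, R=echo -> take RIGHT -> echo
Index 5 -> delta

Answer: delta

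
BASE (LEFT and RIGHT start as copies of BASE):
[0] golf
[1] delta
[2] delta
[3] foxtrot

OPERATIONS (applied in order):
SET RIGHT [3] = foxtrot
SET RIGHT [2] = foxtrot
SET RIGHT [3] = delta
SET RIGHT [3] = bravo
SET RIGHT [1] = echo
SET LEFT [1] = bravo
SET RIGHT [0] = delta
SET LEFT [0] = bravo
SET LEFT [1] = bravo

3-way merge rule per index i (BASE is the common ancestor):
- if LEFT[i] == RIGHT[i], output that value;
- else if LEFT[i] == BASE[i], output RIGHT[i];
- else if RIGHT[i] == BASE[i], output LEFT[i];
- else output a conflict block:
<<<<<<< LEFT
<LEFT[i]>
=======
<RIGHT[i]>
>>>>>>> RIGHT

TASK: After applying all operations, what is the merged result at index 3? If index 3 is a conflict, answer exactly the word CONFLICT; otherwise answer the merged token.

Answer: bravo

Derivation:
Final LEFT:  [bravo, bravo, delta, foxtrot]
Final RIGHT: [delta, echo, foxtrot, bravo]
i=0: BASE=golf L=bravo R=delta all differ -> CONFLICT
i=1: BASE=delta L=bravo R=echo all differ -> CONFLICT
i=2: L=delta=BASE, R=foxtrot -> take RIGHT -> foxtrot
i=3: L=foxtrot=BASE, R=bravo -> take RIGHT -> bravo
Index 3 -> bravo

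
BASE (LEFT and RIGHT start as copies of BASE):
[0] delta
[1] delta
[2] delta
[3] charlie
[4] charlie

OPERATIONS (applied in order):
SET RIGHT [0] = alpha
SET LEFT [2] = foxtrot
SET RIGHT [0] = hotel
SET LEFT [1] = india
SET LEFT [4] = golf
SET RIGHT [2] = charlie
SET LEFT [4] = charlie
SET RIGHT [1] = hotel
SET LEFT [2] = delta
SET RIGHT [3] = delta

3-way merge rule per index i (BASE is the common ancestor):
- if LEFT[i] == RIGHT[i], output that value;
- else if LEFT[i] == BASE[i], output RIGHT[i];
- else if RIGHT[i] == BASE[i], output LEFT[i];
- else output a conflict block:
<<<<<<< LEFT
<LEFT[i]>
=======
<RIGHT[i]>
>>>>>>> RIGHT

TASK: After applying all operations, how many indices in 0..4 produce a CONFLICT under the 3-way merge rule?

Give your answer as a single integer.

Answer: 1

Derivation:
Final LEFT:  [delta, india, delta, charlie, charlie]
Final RIGHT: [hotel, hotel, charlie, delta, charlie]
i=0: L=delta=BASE, R=hotel -> take RIGHT -> hotel
i=1: BASE=delta L=india R=hotel all differ -> CONFLICT
i=2: L=delta=BASE, R=charlie -> take RIGHT -> charlie
i=3: L=charlie=BASE, R=delta -> take RIGHT -> delta
i=4: L=charlie R=charlie -> agree -> charlie
Conflict count: 1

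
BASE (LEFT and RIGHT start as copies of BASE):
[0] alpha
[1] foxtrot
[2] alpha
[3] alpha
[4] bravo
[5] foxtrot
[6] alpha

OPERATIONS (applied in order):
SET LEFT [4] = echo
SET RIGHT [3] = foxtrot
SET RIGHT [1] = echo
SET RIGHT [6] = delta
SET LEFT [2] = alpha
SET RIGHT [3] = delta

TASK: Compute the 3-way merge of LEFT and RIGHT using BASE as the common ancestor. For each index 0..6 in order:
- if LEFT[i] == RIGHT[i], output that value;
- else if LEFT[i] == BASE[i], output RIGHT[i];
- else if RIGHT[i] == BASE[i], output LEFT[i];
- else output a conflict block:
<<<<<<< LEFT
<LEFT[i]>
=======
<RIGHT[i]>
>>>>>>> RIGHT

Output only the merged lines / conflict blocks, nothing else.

Final LEFT:  [alpha, foxtrot, alpha, alpha, echo, foxtrot, alpha]
Final RIGHT: [alpha, echo, alpha, delta, bravo, foxtrot, delta]
i=0: L=alpha R=alpha -> agree -> alpha
i=1: L=foxtrot=BASE, R=echo -> take RIGHT -> echo
i=2: L=alpha R=alpha -> agree -> alpha
i=3: L=alpha=BASE, R=delta -> take RIGHT -> delta
i=4: L=echo, R=bravo=BASE -> take LEFT -> echo
i=5: L=foxtrot R=foxtrot -> agree -> foxtrot
i=6: L=alpha=BASE, R=delta -> take RIGHT -> delta

Answer: alpha
echo
alpha
delta
echo
foxtrot
delta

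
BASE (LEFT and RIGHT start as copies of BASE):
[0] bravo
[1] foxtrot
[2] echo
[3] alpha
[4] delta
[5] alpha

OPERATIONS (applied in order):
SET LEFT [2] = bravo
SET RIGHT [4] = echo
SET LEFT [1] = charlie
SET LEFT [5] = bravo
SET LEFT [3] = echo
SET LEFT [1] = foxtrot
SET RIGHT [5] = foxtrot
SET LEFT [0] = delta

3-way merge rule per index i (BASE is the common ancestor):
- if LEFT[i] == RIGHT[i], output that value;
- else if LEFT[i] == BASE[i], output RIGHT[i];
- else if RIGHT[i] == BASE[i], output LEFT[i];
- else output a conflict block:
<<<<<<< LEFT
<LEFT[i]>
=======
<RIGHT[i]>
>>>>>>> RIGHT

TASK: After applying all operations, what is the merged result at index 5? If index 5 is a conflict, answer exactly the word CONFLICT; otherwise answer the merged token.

Answer: CONFLICT

Derivation:
Final LEFT:  [delta, foxtrot, bravo, echo, delta, bravo]
Final RIGHT: [bravo, foxtrot, echo, alpha, echo, foxtrot]
i=0: L=delta, R=bravo=BASE -> take LEFT -> delta
i=1: L=foxtrot R=foxtrot -> agree -> foxtrot
i=2: L=bravo, R=echo=BASE -> take LEFT -> bravo
i=3: L=echo, R=alpha=BASE -> take LEFT -> echo
i=4: L=delta=BASE, R=echo -> take RIGHT -> echo
i=5: BASE=alpha L=bravo R=foxtrot all differ -> CONFLICT
Index 5 -> CONFLICT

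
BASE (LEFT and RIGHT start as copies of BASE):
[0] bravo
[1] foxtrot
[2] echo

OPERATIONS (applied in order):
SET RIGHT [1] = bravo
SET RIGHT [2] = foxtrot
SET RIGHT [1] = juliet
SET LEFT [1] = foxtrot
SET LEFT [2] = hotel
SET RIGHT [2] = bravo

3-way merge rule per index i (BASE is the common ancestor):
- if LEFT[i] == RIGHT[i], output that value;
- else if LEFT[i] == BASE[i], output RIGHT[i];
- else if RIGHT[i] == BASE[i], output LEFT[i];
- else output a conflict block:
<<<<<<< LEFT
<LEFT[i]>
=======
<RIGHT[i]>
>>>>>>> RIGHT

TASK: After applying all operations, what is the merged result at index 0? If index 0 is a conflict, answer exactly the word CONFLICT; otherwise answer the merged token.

Answer: bravo

Derivation:
Final LEFT:  [bravo, foxtrot, hotel]
Final RIGHT: [bravo, juliet, bravo]
i=0: L=bravo R=bravo -> agree -> bravo
i=1: L=foxtrot=BASE, R=juliet -> take RIGHT -> juliet
i=2: BASE=echo L=hotel R=bravo all differ -> CONFLICT
Index 0 -> bravo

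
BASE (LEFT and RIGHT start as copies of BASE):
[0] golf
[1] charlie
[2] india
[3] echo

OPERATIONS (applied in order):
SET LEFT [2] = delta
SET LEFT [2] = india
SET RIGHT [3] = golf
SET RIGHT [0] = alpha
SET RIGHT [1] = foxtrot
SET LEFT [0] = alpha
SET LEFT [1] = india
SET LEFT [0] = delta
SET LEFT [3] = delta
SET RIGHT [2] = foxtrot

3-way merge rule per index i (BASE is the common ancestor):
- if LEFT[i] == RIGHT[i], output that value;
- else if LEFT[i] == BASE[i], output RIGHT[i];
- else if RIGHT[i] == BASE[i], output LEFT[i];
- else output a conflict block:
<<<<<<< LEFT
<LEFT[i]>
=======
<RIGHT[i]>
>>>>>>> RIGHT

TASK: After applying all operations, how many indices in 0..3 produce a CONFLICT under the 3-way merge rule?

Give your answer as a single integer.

Answer: 3

Derivation:
Final LEFT:  [delta, india, india, delta]
Final RIGHT: [alpha, foxtrot, foxtrot, golf]
i=0: BASE=golf L=delta R=alpha all differ -> CONFLICT
i=1: BASE=charlie L=india R=foxtrot all differ -> CONFLICT
i=2: L=india=BASE, R=foxtrot -> take RIGHT -> foxtrot
i=3: BASE=echo L=delta R=golf all differ -> CONFLICT
Conflict count: 3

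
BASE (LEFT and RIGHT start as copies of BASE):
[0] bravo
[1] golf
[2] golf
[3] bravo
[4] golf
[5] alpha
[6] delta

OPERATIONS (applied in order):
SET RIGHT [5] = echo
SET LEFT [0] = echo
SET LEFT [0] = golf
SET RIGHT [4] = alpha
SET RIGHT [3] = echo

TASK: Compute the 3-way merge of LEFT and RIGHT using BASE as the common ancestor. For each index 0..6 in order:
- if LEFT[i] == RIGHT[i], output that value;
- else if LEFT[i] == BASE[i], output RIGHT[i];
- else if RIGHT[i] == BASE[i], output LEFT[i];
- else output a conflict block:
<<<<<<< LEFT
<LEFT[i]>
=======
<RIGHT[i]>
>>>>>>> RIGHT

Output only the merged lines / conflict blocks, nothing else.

Answer: golf
golf
golf
echo
alpha
echo
delta

Derivation:
Final LEFT:  [golf, golf, golf, bravo, golf, alpha, delta]
Final RIGHT: [bravo, golf, golf, echo, alpha, echo, delta]
i=0: L=golf, R=bravo=BASE -> take LEFT -> golf
i=1: L=golf R=golf -> agree -> golf
i=2: L=golf R=golf -> agree -> golf
i=3: L=bravo=BASE, R=echo -> take RIGHT -> echo
i=4: L=golf=BASE, R=alpha -> take RIGHT -> alpha
i=5: L=alpha=BASE, R=echo -> take RIGHT -> echo
i=6: L=delta R=delta -> agree -> delta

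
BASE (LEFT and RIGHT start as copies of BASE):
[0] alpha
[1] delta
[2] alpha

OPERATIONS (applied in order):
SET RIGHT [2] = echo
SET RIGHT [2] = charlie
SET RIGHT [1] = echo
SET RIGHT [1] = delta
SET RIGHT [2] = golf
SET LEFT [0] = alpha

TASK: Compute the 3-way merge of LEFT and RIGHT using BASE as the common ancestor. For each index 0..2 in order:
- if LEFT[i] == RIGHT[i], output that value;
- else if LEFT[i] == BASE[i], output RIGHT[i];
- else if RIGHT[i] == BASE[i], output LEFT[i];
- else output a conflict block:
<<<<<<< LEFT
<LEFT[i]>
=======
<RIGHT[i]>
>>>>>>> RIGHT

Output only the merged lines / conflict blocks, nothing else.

Final LEFT:  [alpha, delta, alpha]
Final RIGHT: [alpha, delta, golf]
i=0: L=alpha R=alpha -> agree -> alpha
i=1: L=delta R=delta -> agree -> delta
i=2: L=alpha=BASE, R=golf -> take RIGHT -> golf

Answer: alpha
delta
golf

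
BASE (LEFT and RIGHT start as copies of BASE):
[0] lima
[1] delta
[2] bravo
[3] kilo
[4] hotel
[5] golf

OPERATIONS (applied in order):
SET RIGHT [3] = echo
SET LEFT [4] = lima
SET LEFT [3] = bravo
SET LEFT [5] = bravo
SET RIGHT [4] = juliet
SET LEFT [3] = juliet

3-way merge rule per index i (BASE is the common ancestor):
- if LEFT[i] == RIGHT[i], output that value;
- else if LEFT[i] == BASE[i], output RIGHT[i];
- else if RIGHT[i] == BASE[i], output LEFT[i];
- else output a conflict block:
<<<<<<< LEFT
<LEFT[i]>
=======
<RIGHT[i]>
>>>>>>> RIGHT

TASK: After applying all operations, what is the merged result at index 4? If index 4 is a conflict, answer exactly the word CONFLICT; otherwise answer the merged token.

Answer: CONFLICT

Derivation:
Final LEFT:  [lima, delta, bravo, juliet, lima, bravo]
Final RIGHT: [lima, delta, bravo, echo, juliet, golf]
i=0: L=lima R=lima -> agree -> lima
i=1: L=delta R=delta -> agree -> delta
i=2: L=bravo R=bravo -> agree -> bravo
i=3: BASE=kilo L=juliet R=echo all differ -> CONFLICT
i=4: BASE=hotel L=lima R=juliet all differ -> CONFLICT
i=5: L=bravo, R=golf=BASE -> take LEFT -> bravo
Index 4 -> CONFLICT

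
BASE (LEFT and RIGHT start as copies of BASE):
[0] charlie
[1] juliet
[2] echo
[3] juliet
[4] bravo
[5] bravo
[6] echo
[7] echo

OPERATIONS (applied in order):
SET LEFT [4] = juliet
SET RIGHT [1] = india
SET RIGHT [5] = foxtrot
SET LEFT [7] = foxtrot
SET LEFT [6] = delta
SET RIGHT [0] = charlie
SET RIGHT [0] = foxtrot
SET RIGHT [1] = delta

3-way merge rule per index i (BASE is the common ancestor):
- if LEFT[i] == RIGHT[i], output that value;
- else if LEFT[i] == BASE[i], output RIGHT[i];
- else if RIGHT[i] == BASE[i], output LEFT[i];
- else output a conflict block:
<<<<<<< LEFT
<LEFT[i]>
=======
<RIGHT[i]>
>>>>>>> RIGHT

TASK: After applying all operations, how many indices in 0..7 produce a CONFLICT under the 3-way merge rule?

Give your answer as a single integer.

Final LEFT:  [charlie, juliet, echo, juliet, juliet, bravo, delta, foxtrot]
Final RIGHT: [foxtrot, delta, echo, juliet, bravo, foxtrot, echo, echo]
i=0: L=charlie=BASE, R=foxtrot -> take RIGHT -> foxtrot
i=1: L=juliet=BASE, R=delta -> take RIGHT -> delta
i=2: L=echo R=echo -> agree -> echo
i=3: L=juliet R=juliet -> agree -> juliet
i=4: L=juliet, R=bravo=BASE -> take LEFT -> juliet
i=5: L=bravo=BASE, R=foxtrot -> take RIGHT -> foxtrot
i=6: L=delta, R=echo=BASE -> take LEFT -> delta
i=7: L=foxtrot, R=echo=BASE -> take LEFT -> foxtrot
Conflict count: 0

Answer: 0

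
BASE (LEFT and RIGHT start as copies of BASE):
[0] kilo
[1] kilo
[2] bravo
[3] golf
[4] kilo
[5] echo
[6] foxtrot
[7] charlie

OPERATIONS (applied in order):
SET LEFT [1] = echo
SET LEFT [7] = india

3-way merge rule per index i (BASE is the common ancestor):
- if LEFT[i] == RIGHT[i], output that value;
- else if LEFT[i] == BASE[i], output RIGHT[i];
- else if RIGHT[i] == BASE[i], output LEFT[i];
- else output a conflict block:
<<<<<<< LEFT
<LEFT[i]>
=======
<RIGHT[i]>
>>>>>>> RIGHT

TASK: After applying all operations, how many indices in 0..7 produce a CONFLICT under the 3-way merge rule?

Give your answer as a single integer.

Final LEFT:  [kilo, echo, bravo, golf, kilo, echo, foxtrot, india]
Final RIGHT: [kilo, kilo, bravo, golf, kilo, echo, foxtrot, charlie]
i=0: L=kilo R=kilo -> agree -> kilo
i=1: L=echo, R=kilo=BASE -> take LEFT -> echo
i=2: L=bravo R=bravo -> agree -> bravo
i=3: L=golf R=golf -> agree -> golf
i=4: L=kilo R=kilo -> agree -> kilo
i=5: L=echo R=echo -> agree -> echo
i=6: L=foxtrot R=foxtrot -> agree -> foxtrot
i=7: L=india, R=charlie=BASE -> take LEFT -> india
Conflict count: 0

Answer: 0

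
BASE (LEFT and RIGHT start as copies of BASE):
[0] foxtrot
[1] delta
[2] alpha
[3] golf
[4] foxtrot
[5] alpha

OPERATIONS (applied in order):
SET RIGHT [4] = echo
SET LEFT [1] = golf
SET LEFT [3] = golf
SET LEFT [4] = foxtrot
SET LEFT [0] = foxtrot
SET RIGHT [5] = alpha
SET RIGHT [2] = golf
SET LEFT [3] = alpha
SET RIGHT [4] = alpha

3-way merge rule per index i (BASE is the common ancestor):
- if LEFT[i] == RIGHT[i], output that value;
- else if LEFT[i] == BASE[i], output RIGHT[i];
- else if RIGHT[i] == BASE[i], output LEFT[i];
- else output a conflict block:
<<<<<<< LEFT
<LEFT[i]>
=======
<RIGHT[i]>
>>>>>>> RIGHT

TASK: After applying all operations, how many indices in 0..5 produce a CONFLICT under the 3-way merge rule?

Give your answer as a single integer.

Final LEFT:  [foxtrot, golf, alpha, alpha, foxtrot, alpha]
Final RIGHT: [foxtrot, delta, golf, golf, alpha, alpha]
i=0: L=foxtrot R=foxtrot -> agree -> foxtrot
i=1: L=golf, R=delta=BASE -> take LEFT -> golf
i=2: L=alpha=BASE, R=golf -> take RIGHT -> golf
i=3: L=alpha, R=golf=BASE -> take LEFT -> alpha
i=4: L=foxtrot=BASE, R=alpha -> take RIGHT -> alpha
i=5: L=alpha R=alpha -> agree -> alpha
Conflict count: 0

Answer: 0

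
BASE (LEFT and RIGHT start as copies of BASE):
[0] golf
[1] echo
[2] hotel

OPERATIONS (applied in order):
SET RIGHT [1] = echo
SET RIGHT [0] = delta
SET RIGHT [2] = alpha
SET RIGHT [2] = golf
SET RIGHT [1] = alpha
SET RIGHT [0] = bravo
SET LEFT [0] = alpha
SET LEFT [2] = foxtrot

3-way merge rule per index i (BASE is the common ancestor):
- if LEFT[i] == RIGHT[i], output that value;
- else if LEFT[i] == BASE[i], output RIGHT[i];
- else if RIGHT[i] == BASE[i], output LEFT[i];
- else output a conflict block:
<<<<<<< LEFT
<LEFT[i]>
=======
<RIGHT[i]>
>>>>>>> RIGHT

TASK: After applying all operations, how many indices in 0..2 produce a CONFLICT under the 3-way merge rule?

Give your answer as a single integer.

Answer: 2

Derivation:
Final LEFT:  [alpha, echo, foxtrot]
Final RIGHT: [bravo, alpha, golf]
i=0: BASE=golf L=alpha R=bravo all differ -> CONFLICT
i=1: L=echo=BASE, R=alpha -> take RIGHT -> alpha
i=2: BASE=hotel L=foxtrot R=golf all differ -> CONFLICT
Conflict count: 2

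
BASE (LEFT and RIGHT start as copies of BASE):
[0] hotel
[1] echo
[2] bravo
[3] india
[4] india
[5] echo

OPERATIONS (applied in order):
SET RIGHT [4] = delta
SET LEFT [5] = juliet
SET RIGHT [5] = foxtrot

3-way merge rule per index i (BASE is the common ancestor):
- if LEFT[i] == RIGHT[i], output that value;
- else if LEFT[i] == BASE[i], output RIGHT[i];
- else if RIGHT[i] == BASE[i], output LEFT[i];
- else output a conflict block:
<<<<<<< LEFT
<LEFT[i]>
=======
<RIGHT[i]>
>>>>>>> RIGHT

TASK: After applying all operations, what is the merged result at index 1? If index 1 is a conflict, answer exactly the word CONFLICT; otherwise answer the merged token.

Final LEFT:  [hotel, echo, bravo, india, india, juliet]
Final RIGHT: [hotel, echo, bravo, india, delta, foxtrot]
i=0: L=hotel R=hotel -> agree -> hotel
i=1: L=echo R=echo -> agree -> echo
i=2: L=bravo R=bravo -> agree -> bravo
i=3: L=india R=india -> agree -> india
i=4: L=india=BASE, R=delta -> take RIGHT -> delta
i=5: BASE=echo L=juliet R=foxtrot all differ -> CONFLICT
Index 1 -> echo

Answer: echo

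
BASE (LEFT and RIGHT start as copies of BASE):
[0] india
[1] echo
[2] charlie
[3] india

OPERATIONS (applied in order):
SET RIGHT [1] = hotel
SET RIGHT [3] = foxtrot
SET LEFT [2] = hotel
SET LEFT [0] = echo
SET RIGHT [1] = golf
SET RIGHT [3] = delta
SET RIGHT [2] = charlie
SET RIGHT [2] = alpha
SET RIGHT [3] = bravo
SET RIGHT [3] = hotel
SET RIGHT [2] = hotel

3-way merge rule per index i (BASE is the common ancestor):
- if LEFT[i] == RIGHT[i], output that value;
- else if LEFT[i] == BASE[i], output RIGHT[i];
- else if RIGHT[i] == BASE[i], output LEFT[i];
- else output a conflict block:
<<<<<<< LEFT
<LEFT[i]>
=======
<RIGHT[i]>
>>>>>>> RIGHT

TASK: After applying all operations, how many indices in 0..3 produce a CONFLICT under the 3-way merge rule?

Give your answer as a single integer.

Answer: 0

Derivation:
Final LEFT:  [echo, echo, hotel, india]
Final RIGHT: [india, golf, hotel, hotel]
i=0: L=echo, R=india=BASE -> take LEFT -> echo
i=1: L=echo=BASE, R=golf -> take RIGHT -> golf
i=2: L=hotel R=hotel -> agree -> hotel
i=3: L=india=BASE, R=hotel -> take RIGHT -> hotel
Conflict count: 0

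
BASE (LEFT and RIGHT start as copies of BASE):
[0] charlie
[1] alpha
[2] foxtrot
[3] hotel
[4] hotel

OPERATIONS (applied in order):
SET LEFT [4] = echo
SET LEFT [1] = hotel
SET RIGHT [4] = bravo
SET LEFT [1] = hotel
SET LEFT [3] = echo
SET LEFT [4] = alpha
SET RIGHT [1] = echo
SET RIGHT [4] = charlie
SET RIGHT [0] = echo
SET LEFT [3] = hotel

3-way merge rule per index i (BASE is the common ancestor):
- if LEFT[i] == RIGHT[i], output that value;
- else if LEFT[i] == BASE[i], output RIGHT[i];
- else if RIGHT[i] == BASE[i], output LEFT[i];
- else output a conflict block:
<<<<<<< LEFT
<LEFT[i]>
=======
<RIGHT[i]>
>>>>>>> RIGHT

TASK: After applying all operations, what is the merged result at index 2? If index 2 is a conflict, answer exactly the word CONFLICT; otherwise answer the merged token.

Answer: foxtrot

Derivation:
Final LEFT:  [charlie, hotel, foxtrot, hotel, alpha]
Final RIGHT: [echo, echo, foxtrot, hotel, charlie]
i=0: L=charlie=BASE, R=echo -> take RIGHT -> echo
i=1: BASE=alpha L=hotel R=echo all differ -> CONFLICT
i=2: L=foxtrot R=foxtrot -> agree -> foxtrot
i=3: L=hotel R=hotel -> agree -> hotel
i=4: BASE=hotel L=alpha R=charlie all differ -> CONFLICT
Index 2 -> foxtrot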